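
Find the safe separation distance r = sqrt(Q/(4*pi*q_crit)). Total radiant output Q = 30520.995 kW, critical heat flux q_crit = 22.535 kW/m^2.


4*pi*q_crit = 283.18
Q/(4*pi*q_crit) = 107.78
r = sqrt(107.78) = 10.382 m

10.382 m


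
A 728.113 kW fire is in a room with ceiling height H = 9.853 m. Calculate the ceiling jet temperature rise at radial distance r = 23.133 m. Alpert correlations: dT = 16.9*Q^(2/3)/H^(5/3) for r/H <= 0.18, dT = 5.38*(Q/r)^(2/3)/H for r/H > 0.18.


r/H = 23.133 / 9.853 = 2.3478
r/H > 0.18, so dT = 5.38*(Q/r)^(2/3)/H
Q/r = 31.475
(Q/r)^(2/3) = 9.9688
dT = 5.38 * 9.9688 / 9.853 = 5.4433 K

5.4433 K


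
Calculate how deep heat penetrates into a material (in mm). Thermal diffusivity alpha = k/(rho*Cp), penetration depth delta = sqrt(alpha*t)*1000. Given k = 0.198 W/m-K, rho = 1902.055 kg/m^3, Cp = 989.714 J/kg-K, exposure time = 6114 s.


alpha = 0.198 / (1902.055 * 989.714) = 1.0518e-07 m^2/s
alpha * t = 0.00064307
delta = sqrt(0.00064307) * 1000 = 25.359 mm

25.359 mm


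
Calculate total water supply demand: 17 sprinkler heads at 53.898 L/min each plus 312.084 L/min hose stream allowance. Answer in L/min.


Sprinkler demand = 17 * 53.898 = 916.266 L/min
Total = 916.266 + 312.084 = 1228.35 L/min

1228.35 L/min


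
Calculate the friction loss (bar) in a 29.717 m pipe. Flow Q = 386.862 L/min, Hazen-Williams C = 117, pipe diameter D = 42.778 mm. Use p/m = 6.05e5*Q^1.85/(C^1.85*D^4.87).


Q^1.85 = 61232
C^1.85 = 6701.1
D^4.87 = 8.7911e+07
p/m = 0.062885 bar/m
p_total = 0.062885 * 29.717 = 1.8688 bar

1.8688 bar


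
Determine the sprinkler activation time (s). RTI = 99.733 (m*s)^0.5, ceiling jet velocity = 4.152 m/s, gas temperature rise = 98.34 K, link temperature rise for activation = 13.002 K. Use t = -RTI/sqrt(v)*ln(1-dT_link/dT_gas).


dT_link/dT_gas = 0.13221
ln(1 - 0.13221) = -0.14181
t = -99.733 / sqrt(4.152) * -0.14181 = 6.9410 s

6.9410 s


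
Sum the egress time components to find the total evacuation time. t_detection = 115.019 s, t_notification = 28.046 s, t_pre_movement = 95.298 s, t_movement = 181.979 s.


Total = 115.019 + 28.046 + 95.298 + 181.979 = 420.342 s

420.342 s


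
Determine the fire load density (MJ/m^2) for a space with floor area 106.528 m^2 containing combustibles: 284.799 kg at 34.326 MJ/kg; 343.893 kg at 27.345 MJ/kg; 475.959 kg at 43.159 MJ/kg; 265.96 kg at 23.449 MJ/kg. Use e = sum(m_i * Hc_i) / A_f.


Total energy = 284.799*34.326 + 343.893*27.345 + 475.959*43.159 + 265.96*23.449
= 9776.010 + 9403.754 + 20541.91 + 6236.496
= 45958.18 MJ
e = 45958.18 / 106.528 = 431.42 MJ/m^2

431.42 MJ/m^2


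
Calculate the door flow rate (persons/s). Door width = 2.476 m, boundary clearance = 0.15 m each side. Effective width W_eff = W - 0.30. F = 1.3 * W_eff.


W_eff = 2.476 - 0.30 = 2.176 m
F = 1.3 * 2.176 = 2.8288 persons/s

2.8288 persons/s


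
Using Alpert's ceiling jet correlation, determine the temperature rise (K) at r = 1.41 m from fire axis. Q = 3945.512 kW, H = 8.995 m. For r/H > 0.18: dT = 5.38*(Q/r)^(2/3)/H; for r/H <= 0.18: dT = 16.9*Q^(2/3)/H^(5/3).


r/H = 1.41 / 8.995 = 0.15675
r/H <= 0.18, so dT = 16.9*Q^(2/3)/H^(5/3)
Q^(2/3) = 249.69
H^(5/3) = 38.905
dT = 16.9 * 249.69 / 38.905 = 108.46 K

108.46 K


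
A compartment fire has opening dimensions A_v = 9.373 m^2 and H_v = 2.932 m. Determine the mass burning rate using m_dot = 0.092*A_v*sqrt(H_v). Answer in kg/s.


sqrt(H_v) = 1.7123
m_dot = 0.092 * 9.373 * 1.7123 = 1.4766 kg/s

1.4766 kg/s


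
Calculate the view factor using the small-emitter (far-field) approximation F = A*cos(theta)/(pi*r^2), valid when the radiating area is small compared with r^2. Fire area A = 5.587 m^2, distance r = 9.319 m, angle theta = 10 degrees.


cos(10 deg) = 0.98481
pi*r^2 = 272.83
F = 5.587 * 0.98481 / 272.83 = 0.020167

0.020167


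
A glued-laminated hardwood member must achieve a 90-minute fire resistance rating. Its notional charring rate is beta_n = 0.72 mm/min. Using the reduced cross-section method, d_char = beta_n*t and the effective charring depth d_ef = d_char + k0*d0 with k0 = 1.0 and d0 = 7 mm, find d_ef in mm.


d_char = 0.72 * 90 = 64.8 mm
d_ef = 64.8 + 1.0*7 = 71.8 mm

71.8 mm


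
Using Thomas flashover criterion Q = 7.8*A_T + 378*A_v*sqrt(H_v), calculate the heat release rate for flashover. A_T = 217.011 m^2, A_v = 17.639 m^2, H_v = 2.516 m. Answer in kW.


7.8*A_T = 1692.7
sqrt(H_v) = 1.5862
378*A_v*sqrt(H_v) = 10576
Q = 1692.7 + 10576 = 12269 kW

12269 kW


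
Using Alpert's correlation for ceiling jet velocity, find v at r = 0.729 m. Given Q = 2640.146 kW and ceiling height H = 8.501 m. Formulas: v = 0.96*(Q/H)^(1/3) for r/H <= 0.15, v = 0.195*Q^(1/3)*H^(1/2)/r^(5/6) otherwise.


r/H = 0.729 / 8.501 = 0.085755
r/H <= 0.15, so v = 0.96*(Q/H)^(1/3)
Q/H = 310.57
(Q/H)^(1/3) = 6.7720
v = 0.96 * 6.7720 = 6.5012 m/s

6.5012 m/s


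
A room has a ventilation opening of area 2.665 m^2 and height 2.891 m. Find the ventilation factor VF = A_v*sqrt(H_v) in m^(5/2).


sqrt(H_v) = 1.7003
VF = 2.665 * 1.7003 = 4.5313 m^(5/2)

4.5313 m^(5/2)


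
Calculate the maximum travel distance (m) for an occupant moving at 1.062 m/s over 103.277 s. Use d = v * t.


d = 1.062 * 103.277 = 109.68 m

109.68 m


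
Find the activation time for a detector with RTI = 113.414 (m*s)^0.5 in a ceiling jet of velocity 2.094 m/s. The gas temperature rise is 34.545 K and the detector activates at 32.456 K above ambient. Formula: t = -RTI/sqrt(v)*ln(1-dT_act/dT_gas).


dT_act/dT_gas = 0.93953
ln(1 - 0.93953) = -2.8056
t = -113.414 / sqrt(2.094) * -2.8056 = 219.89 s

219.89 s


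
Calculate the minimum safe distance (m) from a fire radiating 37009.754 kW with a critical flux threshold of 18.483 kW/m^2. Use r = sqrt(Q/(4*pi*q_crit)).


4*pi*q_crit = 232.26
Q/(4*pi*q_crit) = 159.34
r = sqrt(159.34) = 12.623 m

12.623 m


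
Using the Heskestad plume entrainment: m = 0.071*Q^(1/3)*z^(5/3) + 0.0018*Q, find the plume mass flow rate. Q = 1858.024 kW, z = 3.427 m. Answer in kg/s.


Q^(1/3) = 12.294
z^(5/3) = 7.7897
First term = 0.071 * 12.294 * 7.7897 = 6.7993
Second term = 0.0018 * 1858.024 = 3.3444
m = 10.144 kg/s

10.144 kg/s


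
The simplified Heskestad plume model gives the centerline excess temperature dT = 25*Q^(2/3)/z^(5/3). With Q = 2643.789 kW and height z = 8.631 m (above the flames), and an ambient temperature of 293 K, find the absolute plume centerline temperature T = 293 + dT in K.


Q^(2/3) = 191.20
z^(5/3) = 36.316
dT = 25 * 191.20 / 36.316 = 131.62 K
T = 293 + 131.62 = 424.62 K

424.62 K


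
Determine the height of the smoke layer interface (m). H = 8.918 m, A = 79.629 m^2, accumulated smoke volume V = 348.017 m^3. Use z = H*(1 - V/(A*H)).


V/(A*H) = 0.49007
1 - 0.49007 = 0.50993
z = 8.918 * 0.50993 = 4.5475 m

4.5475 m


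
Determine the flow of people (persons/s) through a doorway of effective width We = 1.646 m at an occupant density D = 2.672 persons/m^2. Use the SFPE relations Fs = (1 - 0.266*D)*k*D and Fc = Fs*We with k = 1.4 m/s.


1 - 0.266*D = 1 - 0.266*2.672 = 0.28925
Fs = 0.28925 * 1.4 * 2.672 = 1.0820 persons/(s*m)
Fc = 1.0820 * 1.646 = 1.7810 persons/s

1.7810 persons/s


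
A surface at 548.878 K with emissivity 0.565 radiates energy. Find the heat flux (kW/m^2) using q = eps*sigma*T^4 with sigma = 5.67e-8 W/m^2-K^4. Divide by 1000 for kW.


T^4 = 9.0762e+10
q = 0.565 * 5.67e-8 * 9.0762e+10 / 1000 = 2.9076 kW/m^2

2.9076 kW/m^2


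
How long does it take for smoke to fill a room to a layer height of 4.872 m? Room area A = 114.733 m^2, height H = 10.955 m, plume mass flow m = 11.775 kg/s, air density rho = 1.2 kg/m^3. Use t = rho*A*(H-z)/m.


H - z = 6.083 m
t = 1.2 * 114.733 * 6.083 / 11.775 = 71.126 s

71.126 s


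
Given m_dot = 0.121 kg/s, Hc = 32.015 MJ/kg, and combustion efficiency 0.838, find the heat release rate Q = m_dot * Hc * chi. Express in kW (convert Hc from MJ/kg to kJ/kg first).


Hc = 32.015 MJ/kg = 32.015 * 1000 kJ/kg = 32015 kJ/kg
Q = 0.121 kg/s * 32015 kJ/kg * 0.838 = 3246.3 kW

3246.3 kW


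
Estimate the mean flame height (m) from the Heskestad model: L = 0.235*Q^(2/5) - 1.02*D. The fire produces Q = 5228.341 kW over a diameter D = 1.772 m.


Q^(2/5) = 30.715
0.235 * Q^(2/5) = 7.2179
1.02 * D = 1.8074
L = 5.4105 m

5.4105 m


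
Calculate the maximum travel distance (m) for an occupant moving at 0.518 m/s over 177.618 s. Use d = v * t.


d = 0.518 * 177.618 = 92.006 m

92.006 m


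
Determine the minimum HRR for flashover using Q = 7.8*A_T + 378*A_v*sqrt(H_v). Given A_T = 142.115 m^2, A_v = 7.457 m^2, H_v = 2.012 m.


7.8*A_T = 1108.497
sqrt(H_v) = 1.4184
378*A_v*sqrt(H_v) = 3998.2
Q = 1108.497 + 3998.2 = 5106.7 kW

5106.7 kW


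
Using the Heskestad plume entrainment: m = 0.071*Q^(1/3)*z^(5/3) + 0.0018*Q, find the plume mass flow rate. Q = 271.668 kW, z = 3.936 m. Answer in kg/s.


Q^(1/3) = 6.4766
z^(5/3) = 9.8120
First term = 0.071 * 6.4766 * 9.8120 = 4.5119
Second term = 0.0018 * 271.668 = 0.48900
m = 5.0009 kg/s

5.0009 kg/s


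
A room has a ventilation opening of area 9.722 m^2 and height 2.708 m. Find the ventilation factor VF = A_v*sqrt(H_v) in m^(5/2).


sqrt(H_v) = 1.6456
VF = 9.722 * 1.6456 = 15.999 m^(5/2)

15.999 m^(5/2)


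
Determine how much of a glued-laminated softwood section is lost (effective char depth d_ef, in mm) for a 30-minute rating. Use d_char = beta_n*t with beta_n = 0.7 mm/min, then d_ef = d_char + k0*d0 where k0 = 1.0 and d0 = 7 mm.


d_char = 0.7 * 30 = 21 mm
d_ef = 21 + 1.0*7 = 28 mm

28 mm


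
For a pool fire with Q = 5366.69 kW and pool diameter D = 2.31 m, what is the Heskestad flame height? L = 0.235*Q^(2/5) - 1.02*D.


Q^(2/5) = 31.037
0.235 * Q^(2/5) = 7.2937
1.02 * D = 2.3562
L = 4.9375 m

4.9375 m


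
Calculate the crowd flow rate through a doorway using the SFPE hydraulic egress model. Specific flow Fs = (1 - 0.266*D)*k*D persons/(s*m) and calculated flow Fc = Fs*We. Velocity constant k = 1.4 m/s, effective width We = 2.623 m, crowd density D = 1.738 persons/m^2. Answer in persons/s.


1 - 0.266*D = 1 - 0.266*1.738 = 0.53769
Fs = 0.53769 * 1.4 * 1.738 = 1.3083 persons/(s*m)
Fc = 1.3083 * 2.623 = 3.4317 persons/s

3.4317 persons/s


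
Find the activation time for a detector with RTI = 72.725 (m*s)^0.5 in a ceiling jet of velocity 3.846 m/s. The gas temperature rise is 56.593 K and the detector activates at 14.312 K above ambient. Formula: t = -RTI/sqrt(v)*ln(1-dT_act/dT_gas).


dT_act/dT_gas = 0.25289
ln(1 - 0.25289) = -0.29155
t = -72.725 / sqrt(3.846) * -0.29155 = 10.812 s

10.812 s


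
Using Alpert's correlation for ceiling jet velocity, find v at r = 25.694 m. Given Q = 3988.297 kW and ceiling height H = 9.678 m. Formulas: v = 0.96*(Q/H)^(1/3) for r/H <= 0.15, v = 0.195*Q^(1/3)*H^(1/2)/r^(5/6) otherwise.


r/H = 25.694 / 9.678 = 2.6549
r/H > 0.15, so v = 0.195*Q^(1/3)*H^(1/2)/r^(5/6)
Q^(1/3) = 15.859
H^(1/2) = 3.1109
r^(5/6) = 14.958
v = 0.195 * 15.859 * 3.1109 / 14.958 = 0.64318 m/s

0.64318 m/s


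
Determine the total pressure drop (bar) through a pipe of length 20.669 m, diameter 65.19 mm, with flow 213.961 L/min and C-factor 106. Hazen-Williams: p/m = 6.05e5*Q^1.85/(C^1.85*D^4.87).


Q^1.85 = 20470
C^1.85 = 5582.3
D^4.87 = 6.8401e+08
p/m = 0.0032434 bar/m
p_total = 0.0032434 * 20.669 = 0.067037 bar

0.067037 bar


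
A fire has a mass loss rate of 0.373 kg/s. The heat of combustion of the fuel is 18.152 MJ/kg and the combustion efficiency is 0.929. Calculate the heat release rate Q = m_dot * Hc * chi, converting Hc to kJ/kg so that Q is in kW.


Hc = 18.152 MJ/kg = 18.152 * 1000 kJ/kg = 18152 kJ/kg
Q = 0.373 kg/s * 18152 kJ/kg * 0.929 = 6290.0 kW

6290.0 kW


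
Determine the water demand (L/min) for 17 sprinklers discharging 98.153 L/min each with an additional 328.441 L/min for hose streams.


Sprinkler demand = 17 * 98.153 = 1668.601 L/min
Total = 1668.601 + 328.441 = 1997.042 L/min

1997.042 L/min


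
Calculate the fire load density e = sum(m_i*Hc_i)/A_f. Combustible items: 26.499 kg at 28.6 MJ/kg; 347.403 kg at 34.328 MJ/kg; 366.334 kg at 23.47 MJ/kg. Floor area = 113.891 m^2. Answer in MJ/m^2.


Total energy = 26.499*28.6 + 347.403*34.328 + 366.334*23.47
= 757.8714 + 11925.65 + 8597.859
= 21281.38 MJ
e = 21281.38 / 113.891 = 186.86 MJ/m^2

186.86 MJ/m^2


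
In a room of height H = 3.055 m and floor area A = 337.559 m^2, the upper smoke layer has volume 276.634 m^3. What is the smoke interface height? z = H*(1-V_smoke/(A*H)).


V/(A*H) = 0.26825
1 - 0.26825 = 0.73175
z = 3.055 * 0.73175 = 2.2355 m

2.2355 m


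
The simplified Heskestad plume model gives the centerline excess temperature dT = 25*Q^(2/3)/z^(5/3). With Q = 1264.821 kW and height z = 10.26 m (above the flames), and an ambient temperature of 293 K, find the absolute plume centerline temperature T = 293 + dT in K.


Q^(2/3) = 116.96
z^(5/3) = 48.445
dT = 25 * 116.96 / 48.445 = 60.355 K
T = 293 + 60.355 = 353.36 K

353.36 K


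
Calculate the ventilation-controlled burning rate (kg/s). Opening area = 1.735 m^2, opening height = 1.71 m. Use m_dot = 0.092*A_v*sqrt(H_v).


sqrt(H_v) = 1.3077
m_dot = 0.092 * 1.735 * 1.3077 = 0.20873 kg/s

0.20873 kg/s


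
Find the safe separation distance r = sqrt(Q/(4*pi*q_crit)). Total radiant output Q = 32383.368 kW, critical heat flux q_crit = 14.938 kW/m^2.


4*pi*q_crit = 187.72
Q/(4*pi*q_crit) = 172.51
r = sqrt(172.51) = 13.134 m

13.134 m


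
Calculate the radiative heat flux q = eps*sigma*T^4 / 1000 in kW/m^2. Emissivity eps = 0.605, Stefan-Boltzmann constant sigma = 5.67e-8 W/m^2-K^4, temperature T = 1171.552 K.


T^4 = 1.8838e+12
q = 0.605 * 5.67e-8 * 1.8838e+12 / 1000 = 64.623 kW/m^2

64.623 kW/m^2


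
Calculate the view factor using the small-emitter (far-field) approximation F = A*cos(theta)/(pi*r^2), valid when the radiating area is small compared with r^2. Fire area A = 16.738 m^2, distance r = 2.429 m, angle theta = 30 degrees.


cos(30 deg) = 0.86603
pi*r^2 = 18.536
F = 16.738 * 0.86603 / 18.536 = 0.78204

0.78204


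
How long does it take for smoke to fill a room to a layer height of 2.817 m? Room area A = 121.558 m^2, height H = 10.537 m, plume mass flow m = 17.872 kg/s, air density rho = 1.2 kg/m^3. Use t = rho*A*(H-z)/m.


H - z = 7.72 m
t = 1.2 * 121.558 * 7.72 / 17.872 = 63.010 s

63.010 s


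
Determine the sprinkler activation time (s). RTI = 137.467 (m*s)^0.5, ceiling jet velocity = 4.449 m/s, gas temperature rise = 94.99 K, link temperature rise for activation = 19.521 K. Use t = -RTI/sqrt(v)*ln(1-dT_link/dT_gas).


dT_link/dT_gas = 0.20551
ln(1 - 0.20551) = -0.23005
t = -137.467 / sqrt(4.449) * -0.23005 = 14.993 s

14.993 s


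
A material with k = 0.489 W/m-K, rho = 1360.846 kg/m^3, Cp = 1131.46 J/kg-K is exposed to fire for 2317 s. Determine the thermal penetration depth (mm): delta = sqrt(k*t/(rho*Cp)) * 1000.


alpha = 0.489 / (1360.846 * 1131.46) = 3.1759e-07 m^2/s
alpha * t = 0.00073585
delta = sqrt(0.00073585) * 1000 = 27.126 mm

27.126 mm


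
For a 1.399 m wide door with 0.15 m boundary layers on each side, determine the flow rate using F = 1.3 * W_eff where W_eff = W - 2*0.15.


W_eff = 1.399 - 0.30 = 1.099 m
F = 1.3 * 1.099 = 1.4287 persons/s

1.4287 persons/s


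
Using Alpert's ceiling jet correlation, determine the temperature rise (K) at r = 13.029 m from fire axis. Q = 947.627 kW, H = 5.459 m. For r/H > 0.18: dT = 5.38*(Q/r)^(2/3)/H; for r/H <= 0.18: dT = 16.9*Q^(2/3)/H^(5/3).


r/H = 13.029 / 5.459 = 2.3867
r/H > 0.18, so dT = 5.38*(Q/r)^(2/3)/H
Q/r = 72.732
(Q/r)^(2/3) = 17.424
dT = 5.38 * 17.424 / 5.459 = 17.172 K

17.172 K


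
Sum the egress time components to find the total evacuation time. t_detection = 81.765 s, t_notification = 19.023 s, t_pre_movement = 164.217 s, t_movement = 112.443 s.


Total = 81.765 + 19.023 + 164.217 + 112.443 = 377.448 s

377.448 s


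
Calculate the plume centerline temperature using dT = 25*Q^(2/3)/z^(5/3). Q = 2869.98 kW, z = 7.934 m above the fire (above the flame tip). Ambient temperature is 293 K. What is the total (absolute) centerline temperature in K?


Q^(2/3) = 201.95
z^(5/3) = 31.561
dT = 25 * 201.95 / 31.561 = 159.97 K
T = 293 + 159.97 = 452.97 K

452.97 K


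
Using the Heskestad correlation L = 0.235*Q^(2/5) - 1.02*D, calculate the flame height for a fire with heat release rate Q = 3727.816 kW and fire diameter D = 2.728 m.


Q^(2/5) = 26.828
0.235 * Q^(2/5) = 6.3045
1.02 * D = 2.7826
L = 3.5219 m

3.5219 m


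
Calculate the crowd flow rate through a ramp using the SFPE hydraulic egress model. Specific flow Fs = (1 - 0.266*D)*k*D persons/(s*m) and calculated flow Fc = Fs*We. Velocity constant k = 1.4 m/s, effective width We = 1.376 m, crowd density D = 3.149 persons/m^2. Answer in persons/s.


1 - 0.266*D = 1 - 0.266*3.149 = 0.16237
Fs = 0.16237 * 1.4 * 3.149 = 0.71581 persons/(s*m)
Fc = 0.71581 * 1.376 = 0.98495 persons/s

0.98495 persons/s


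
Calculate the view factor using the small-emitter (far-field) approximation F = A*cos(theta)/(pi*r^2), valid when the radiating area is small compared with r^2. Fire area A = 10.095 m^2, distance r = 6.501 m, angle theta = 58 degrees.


cos(58 deg) = 0.52992
pi*r^2 = 132.77
F = 10.095 * 0.52992 / 132.77 = 0.040291

0.040291


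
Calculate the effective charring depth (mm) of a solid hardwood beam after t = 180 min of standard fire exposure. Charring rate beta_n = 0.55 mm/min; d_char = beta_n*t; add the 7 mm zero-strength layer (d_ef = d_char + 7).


d_char = 0.55 * 180 = 99 mm
d_ef = 99 + 1.0*7 = 106 mm

106 mm


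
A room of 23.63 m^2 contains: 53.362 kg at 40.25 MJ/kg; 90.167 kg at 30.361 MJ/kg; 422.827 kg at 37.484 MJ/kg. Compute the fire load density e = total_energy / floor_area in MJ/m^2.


Total energy = 53.362*40.25 + 90.167*30.361 + 422.827*37.484
= 2147.821 + 2737.560 + 15849.25
= 20734.63 MJ
e = 20734.63 / 23.63 = 877.47 MJ/m^2

877.47 MJ/m^2


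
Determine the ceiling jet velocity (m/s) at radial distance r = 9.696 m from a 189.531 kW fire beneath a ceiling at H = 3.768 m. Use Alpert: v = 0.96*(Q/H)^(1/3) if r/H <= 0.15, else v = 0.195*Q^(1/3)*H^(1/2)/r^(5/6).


r/H = 9.696 / 3.768 = 2.5732
r/H > 0.15, so v = 0.195*Q^(1/3)*H^(1/2)/r^(5/6)
Q^(1/3) = 5.7442
H^(1/2) = 1.9411
r^(5/6) = 6.6399
v = 0.195 * 5.7442 * 1.9411 / 6.6399 = 0.32746 m/s

0.32746 m/s


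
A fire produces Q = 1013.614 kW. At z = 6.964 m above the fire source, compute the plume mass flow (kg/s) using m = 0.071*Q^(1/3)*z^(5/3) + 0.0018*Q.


Q^(1/3) = 10.045
z^(5/3) = 25.396
First term = 0.071 * 10.045 * 25.396 = 18.113
Second term = 0.0018 * 1013.614 = 1.8245
m = 19.937 kg/s

19.937 kg/s


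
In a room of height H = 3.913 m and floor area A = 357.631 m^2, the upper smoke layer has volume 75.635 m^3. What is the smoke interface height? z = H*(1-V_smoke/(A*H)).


V/(A*H) = 0.054048
1 - 0.054048 = 0.94595
z = 3.913 * 0.94595 = 3.7015 m

3.7015 m


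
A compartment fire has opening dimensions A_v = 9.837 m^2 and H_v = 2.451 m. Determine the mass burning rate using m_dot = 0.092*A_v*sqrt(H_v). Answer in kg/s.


sqrt(H_v) = 1.5656
m_dot = 0.092 * 9.837 * 1.5656 = 1.4168 kg/s

1.4168 kg/s


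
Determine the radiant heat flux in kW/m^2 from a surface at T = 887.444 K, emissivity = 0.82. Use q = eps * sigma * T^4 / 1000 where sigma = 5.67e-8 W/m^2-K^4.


T^4 = 6.2025e+11
q = 0.82 * 5.67e-8 * 6.2025e+11 / 1000 = 28.838 kW/m^2

28.838 kW/m^2


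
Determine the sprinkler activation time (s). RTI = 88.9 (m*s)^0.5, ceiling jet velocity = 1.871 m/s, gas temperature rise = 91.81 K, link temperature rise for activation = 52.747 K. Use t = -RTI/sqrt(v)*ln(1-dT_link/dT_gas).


dT_link/dT_gas = 0.57452
ln(1 - 0.57452) = -0.85455
t = -88.9 / sqrt(1.871) * -0.85455 = 55.539 s

55.539 s


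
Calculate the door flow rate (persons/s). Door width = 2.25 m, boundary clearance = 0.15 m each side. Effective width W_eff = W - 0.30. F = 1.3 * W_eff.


W_eff = 2.25 - 0.30 = 1.95 m
F = 1.3 * 1.95 = 2.535 persons/s

2.535 persons/s


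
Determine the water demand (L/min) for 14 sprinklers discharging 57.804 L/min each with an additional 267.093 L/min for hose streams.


Sprinkler demand = 14 * 57.804 = 809.256 L/min
Total = 809.256 + 267.093 = 1076.349 L/min

1076.349 L/min


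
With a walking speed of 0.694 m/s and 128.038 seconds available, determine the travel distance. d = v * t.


d = 0.694 * 128.038 = 88.858 m

88.858 m


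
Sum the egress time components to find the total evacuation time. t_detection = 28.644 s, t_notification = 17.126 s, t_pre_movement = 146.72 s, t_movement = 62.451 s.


Total = 28.644 + 17.126 + 146.72 + 62.451 = 254.941 s

254.941 s


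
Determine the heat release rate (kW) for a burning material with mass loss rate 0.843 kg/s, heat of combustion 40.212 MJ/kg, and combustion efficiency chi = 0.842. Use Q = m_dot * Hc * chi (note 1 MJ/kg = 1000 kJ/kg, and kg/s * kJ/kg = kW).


Hc = 40.212 MJ/kg = 40.212 * 1000 kJ/kg = 40212 kJ/kg
Q = 0.843 kg/s * 40212 kJ/kg * 0.842 = 28543 kW

28543 kW


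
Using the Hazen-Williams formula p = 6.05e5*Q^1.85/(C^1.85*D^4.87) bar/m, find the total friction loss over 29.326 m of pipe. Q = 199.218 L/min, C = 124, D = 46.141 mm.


Q^1.85 = 17937
C^1.85 = 7461.6
D^4.87 = 1.2709e+08
p/m = 0.011444 bar/m
p_total = 0.011444 * 29.326 = 0.33561 bar

0.33561 bar


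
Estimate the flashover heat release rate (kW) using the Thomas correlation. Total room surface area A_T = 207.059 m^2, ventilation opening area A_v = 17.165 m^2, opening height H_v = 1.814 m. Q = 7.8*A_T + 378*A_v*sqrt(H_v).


7.8*A_T = 1615.1
sqrt(H_v) = 1.3468
378*A_v*sqrt(H_v) = 8738.8
Q = 1615.1 + 8738.8 = 10354 kW

10354 kW


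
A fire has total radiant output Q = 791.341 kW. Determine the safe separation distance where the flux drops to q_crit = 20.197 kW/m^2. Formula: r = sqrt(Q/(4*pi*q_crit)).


4*pi*q_crit = 253.80
Q/(4*pi*q_crit) = 3.1179
r = sqrt(3.1179) = 1.7658 m

1.7658 m


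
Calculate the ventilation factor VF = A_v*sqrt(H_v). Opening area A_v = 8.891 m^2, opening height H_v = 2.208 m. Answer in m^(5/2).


sqrt(H_v) = 1.4859
VF = 8.891 * 1.4859 = 13.211 m^(5/2)

13.211 m^(5/2)


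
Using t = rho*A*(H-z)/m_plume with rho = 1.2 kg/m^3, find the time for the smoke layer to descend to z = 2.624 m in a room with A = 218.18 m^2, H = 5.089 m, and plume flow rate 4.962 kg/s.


H - z = 2.465 m
t = 1.2 * 218.18 * 2.465 / 4.962 = 130.06 s

130.06 s


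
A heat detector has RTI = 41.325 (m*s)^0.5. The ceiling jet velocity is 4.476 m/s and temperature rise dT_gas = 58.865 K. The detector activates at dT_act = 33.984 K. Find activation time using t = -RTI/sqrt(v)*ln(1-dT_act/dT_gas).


dT_act/dT_gas = 0.57732
ln(1 - 0.57732) = -0.86114
t = -41.325 / sqrt(4.476) * -0.86114 = 16.821 s

16.821 s


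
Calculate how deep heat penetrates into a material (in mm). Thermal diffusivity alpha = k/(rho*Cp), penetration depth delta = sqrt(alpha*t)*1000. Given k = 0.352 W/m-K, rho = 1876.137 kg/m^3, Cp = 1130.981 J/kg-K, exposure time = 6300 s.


alpha = 0.352 / (1876.137 * 1130.981) = 1.6589e-07 m^2/s
alpha * t = 0.0010451
delta = sqrt(0.0010451) * 1000 = 32.328 mm

32.328 mm


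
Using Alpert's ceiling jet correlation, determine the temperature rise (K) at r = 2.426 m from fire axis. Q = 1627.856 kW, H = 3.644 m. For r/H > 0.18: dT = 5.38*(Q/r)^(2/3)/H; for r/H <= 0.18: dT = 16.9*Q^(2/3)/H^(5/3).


r/H = 2.426 / 3.644 = 0.66575
r/H > 0.18, so dT = 5.38*(Q/r)^(2/3)/H
Q/r = 671.00
(Q/r)^(2/3) = 76.645
dT = 5.38 * 76.645 / 3.644 = 113.16 K

113.16 K


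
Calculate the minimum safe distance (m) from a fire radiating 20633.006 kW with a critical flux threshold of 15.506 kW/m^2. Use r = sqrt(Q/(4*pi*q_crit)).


4*pi*q_crit = 194.85
Q/(4*pi*q_crit) = 105.89
r = sqrt(105.89) = 10.290 m

10.290 m


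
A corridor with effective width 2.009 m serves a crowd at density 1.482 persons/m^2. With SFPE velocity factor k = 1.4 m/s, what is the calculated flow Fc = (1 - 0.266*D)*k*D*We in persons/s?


1 - 0.266*D = 1 - 0.266*1.482 = 0.60579
Fs = 0.60579 * 1.4 * 1.482 = 1.2569 persons/(s*m)
Fc = 1.2569 * 2.009 = 2.5251 persons/s

2.5251 persons/s


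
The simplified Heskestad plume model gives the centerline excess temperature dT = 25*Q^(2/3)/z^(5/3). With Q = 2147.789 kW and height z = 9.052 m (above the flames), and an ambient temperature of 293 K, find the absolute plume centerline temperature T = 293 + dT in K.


Q^(2/3) = 166.47
z^(5/3) = 39.316
dT = 25 * 166.47 / 39.316 = 105.85 K
T = 293 + 105.85 = 398.85 K

398.85 K


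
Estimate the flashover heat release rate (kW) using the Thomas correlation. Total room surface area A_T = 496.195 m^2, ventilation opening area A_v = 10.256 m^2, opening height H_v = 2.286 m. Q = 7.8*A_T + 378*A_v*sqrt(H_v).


7.8*A_T = 3870.321
sqrt(H_v) = 1.5120
378*A_v*sqrt(H_v) = 5861.5
Q = 3870.321 + 5861.5 = 9731.8 kW

9731.8 kW


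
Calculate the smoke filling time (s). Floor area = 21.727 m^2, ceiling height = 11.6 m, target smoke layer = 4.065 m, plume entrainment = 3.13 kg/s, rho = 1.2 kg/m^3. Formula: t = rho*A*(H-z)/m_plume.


H - z = 7.535 m
t = 1.2 * 21.727 * 7.535 / 3.13 = 62.765 s

62.765 s


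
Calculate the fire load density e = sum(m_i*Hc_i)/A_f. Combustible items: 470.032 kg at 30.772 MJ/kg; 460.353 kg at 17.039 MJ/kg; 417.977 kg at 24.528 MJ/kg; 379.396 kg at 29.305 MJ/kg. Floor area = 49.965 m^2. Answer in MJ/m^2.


Total energy = 470.032*30.772 + 460.353*17.039 + 417.977*24.528 + 379.396*29.305
= 14463.82 + 7843.955 + 10252.14 + 11118.20
= 43678.12 MJ
e = 43678.12 / 49.965 = 874.17 MJ/m^2

874.17 MJ/m^2


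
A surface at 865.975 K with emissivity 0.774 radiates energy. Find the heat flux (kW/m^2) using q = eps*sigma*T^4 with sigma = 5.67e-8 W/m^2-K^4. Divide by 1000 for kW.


T^4 = 5.6237e+11
q = 0.774 * 5.67e-8 * 5.6237e+11 / 1000 = 24.680 kW/m^2

24.680 kW/m^2


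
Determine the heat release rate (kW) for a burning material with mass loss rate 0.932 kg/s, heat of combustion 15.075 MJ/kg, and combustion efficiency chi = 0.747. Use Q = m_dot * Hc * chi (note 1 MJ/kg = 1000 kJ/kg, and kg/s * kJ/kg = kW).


Hc = 15.075 MJ/kg = 15.075 * 1000 kJ/kg = 15075 kJ/kg
Q = 0.932 kg/s * 15075 kJ/kg * 0.747 = 10495 kW

10495 kW


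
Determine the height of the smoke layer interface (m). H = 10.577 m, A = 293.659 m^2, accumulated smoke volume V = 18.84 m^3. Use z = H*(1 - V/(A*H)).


V/(A*H) = 0.0060656
1 - 0.0060656 = 0.99393
z = 10.577 * 0.99393 = 10.513 m

10.513 m


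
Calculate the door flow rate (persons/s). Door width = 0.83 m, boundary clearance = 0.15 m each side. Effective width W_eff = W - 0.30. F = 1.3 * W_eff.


W_eff = 0.83 - 0.30 = 0.53 m
F = 1.3 * 0.53 = 0.689 persons/s

0.689 persons/s


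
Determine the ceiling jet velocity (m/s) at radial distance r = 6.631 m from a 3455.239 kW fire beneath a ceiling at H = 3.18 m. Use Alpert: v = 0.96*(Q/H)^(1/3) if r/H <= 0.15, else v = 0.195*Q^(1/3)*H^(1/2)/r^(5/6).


r/H = 6.631 / 3.18 = 2.0852
r/H > 0.15, so v = 0.195*Q^(1/3)*H^(1/2)/r^(5/6)
Q^(1/3) = 15.118
H^(1/2) = 1.7833
r^(5/6) = 4.8378
v = 0.195 * 15.118 * 1.7833 / 4.8378 = 1.0867 m/s

1.0867 m/s


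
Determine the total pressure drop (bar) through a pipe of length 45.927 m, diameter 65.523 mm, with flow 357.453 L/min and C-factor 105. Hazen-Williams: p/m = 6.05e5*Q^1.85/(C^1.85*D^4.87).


Q^1.85 = 52900
C^1.85 = 5485.3
D^4.87 = 7.0119e+08
p/m = 0.0083209 bar/m
p_total = 0.0083209 * 45.927 = 0.38216 bar

0.38216 bar


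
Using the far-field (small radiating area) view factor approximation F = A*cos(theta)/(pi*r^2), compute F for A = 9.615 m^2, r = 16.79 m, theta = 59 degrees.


cos(59 deg) = 0.51504
pi*r^2 = 885.63
F = 9.615 * 0.51504 / 885.63 = 0.0055916

0.0055916


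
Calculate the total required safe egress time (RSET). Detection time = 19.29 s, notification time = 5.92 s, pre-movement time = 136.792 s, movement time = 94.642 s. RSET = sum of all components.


Total = 19.29 + 5.92 + 136.792 + 94.642 = 256.644 s

256.644 s


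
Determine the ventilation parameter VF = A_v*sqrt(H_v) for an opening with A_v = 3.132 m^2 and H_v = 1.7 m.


sqrt(H_v) = 1.3038
VF = 3.132 * 1.3038 = 4.0836 m^(5/2)

4.0836 m^(5/2)


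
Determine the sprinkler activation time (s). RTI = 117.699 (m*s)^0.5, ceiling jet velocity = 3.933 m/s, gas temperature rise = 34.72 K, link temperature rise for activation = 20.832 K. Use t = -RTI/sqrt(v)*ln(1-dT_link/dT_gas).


dT_link/dT_gas = 0.6
ln(1 - 0.6) = -0.91629
t = -117.699 / sqrt(3.933) * -0.91629 = 54.381 s

54.381 s


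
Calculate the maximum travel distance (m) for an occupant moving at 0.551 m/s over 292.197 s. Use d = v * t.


d = 0.551 * 292.197 = 161.00 m

161.00 m


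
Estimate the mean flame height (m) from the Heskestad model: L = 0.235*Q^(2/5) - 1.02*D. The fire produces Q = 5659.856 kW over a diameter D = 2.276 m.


Q^(2/5) = 31.705
0.235 * Q^(2/5) = 7.4506
1.02 * D = 2.3215
L = 5.1291 m

5.1291 m


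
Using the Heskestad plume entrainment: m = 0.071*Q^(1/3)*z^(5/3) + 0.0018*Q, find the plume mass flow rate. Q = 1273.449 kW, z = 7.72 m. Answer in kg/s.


Q^(1/3) = 10.839
z^(5/3) = 30.155
First term = 0.071 * 10.839 * 30.155 = 23.207
Second term = 0.0018 * 1273.449 = 2.2922
m = 25.499 kg/s

25.499 kg/s


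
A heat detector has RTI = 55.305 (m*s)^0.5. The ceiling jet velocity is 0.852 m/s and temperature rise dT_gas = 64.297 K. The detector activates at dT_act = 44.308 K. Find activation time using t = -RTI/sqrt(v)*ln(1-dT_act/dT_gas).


dT_act/dT_gas = 0.68911
ln(1 - 0.68911) = -1.1683
t = -55.305 / sqrt(0.852) * -1.1683 = 70.002 s

70.002 s


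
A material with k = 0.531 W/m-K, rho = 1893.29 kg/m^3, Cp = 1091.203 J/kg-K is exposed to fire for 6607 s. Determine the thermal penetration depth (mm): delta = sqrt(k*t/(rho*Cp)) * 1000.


alpha = 0.531 / (1893.29 * 1091.203) = 2.5702e-07 m^2/s
alpha * t = 0.0016982
delta = sqrt(0.0016982) * 1000 = 41.209 mm

41.209 mm


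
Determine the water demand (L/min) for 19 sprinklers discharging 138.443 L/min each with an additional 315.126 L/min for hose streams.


Sprinkler demand = 19 * 138.443 = 2630.417 L/min
Total = 2630.417 + 315.126 = 2945.543 L/min

2945.543 L/min


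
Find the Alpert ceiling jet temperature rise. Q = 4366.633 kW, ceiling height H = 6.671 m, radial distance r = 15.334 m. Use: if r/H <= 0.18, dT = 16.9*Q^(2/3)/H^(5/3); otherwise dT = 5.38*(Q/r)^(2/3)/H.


r/H = 15.334 / 6.671 = 2.2986
r/H > 0.18, so dT = 5.38*(Q/r)^(2/3)/H
Q/r = 284.77
(Q/r)^(2/3) = 43.284
dT = 5.38 * 43.284 / 6.671 = 34.908 K

34.908 K


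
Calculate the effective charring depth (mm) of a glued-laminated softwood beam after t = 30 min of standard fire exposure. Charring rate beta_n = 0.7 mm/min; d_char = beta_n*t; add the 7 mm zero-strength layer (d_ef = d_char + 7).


d_char = 0.7 * 30 = 21 mm
d_ef = 21 + 1.0*7 = 28 mm

28 mm


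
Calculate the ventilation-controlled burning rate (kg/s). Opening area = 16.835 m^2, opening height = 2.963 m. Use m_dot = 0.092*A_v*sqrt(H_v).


sqrt(H_v) = 1.7213
m_dot = 0.092 * 16.835 * 1.7213 = 2.6660 kg/s

2.6660 kg/s


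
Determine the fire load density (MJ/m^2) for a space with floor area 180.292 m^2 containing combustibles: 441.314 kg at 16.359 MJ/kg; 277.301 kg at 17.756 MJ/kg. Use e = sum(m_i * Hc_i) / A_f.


Total energy = 441.314*16.359 + 277.301*17.756
= 7219.456 + 4923.757
= 12143.21 MJ
e = 12143.21 / 180.292 = 67.353 MJ/m^2

67.353 MJ/m^2


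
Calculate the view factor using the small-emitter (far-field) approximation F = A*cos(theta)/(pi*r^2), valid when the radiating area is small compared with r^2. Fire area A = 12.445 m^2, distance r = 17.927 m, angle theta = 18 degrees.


cos(18 deg) = 0.95106
pi*r^2 = 1009.6
F = 12.445 * 0.95106 / 1009.6 = 0.011723

0.011723


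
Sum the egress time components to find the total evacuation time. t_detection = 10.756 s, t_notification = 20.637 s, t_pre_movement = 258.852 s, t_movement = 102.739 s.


Total = 10.756 + 20.637 + 258.852 + 102.739 = 392.984 s

392.984 s


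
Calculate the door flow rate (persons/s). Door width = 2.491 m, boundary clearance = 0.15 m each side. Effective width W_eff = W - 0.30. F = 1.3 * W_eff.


W_eff = 2.491 - 0.30 = 2.191 m
F = 1.3 * 2.191 = 2.8483 persons/s

2.8483 persons/s


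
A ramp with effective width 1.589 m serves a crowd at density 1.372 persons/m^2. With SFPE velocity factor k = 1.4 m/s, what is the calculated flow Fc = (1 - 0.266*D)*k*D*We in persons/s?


1 - 0.266*D = 1 - 0.266*1.372 = 0.63505
Fs = 0.63505 * 1.4 * 1.372 = 1.2198 persons/(s*m)
Fc = 1.2198 * 1.589 = 1.9383 persons/s

1.9383 persons/s


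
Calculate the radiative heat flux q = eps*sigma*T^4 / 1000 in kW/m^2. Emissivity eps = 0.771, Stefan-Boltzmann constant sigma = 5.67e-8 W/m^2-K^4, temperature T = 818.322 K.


T^4 = 4.4843e+11
q = 0.771 * 5.67e-8 * 4.4843e+11 / 1000 = 19.604 kW/m^2

19.604 kW/m^2


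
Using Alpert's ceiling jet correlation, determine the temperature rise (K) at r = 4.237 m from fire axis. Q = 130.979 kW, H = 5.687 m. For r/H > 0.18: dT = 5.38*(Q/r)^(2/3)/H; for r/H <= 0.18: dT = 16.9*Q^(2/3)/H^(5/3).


r/H = 4.237 / 5.687 = 0.74503
r/H > 0.18, so dT = 5.38*(Q/r)^(2/3)/H
Q/r = 30.913
(Q/r)^(2/3) = 9.8498
dT = 5.38 * 9.8498 / 5.687 = 9.3181 K

9.3181 K


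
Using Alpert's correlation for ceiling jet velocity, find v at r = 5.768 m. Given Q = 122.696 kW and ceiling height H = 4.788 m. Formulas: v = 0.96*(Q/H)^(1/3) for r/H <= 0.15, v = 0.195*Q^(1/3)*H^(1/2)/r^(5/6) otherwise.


r/H = 5.768 / 4.788 = 1.2047
r/H > 0.15, so v = 0.195*Q^(1/3)*H^(1/2)/r^(5/6)
Q^(1/3) = 4.9691
H^(1/2) = 2.1881
r^(5/6) = 4.3071
v = 0.195 * 4.9691 * 2.1881 / 4.3071 = 0.49227 m/s

0.49227 m/s


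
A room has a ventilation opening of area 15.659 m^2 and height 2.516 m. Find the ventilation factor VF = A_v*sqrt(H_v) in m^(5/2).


sqrt(H_v) = 1.5862
VF = 15.659 * 1.5862 = 24.838 m^(5/2)

24.838 m^(5/2)


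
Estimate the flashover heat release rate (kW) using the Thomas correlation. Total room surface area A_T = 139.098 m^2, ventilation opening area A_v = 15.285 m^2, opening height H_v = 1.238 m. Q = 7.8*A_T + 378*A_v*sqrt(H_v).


7.8*A_T = 1085.0
sqrt(H_v) = 1.1127
378*A_v*sqrt(H_v) = 6428.6
Q = 1085.0 + 6428.6 = 7513.6 kW

7513.6 kW


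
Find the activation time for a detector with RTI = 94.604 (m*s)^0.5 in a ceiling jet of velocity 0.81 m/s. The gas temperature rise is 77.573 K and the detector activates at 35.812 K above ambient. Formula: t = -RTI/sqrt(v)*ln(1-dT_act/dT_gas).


dT_act/dT_gas = 0.46166
ln(1 - 0.46166) = -0.61926
t = -94.604 / sqrt(0.81) * -0.61926 = 65.093 s

65.093 s


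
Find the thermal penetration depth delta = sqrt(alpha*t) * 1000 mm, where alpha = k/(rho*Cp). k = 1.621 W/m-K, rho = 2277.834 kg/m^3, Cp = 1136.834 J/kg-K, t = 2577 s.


alpha = 1.621 / (2277.834 * 1136.834) = 6.2598e-07 m^2/s
alpha * t = 0.0016132
delta = sqrt(0.0016132) * 1000 = 40.164 mm

40.164 mm


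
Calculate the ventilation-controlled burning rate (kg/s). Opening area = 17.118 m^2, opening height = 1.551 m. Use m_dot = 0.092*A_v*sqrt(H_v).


sqrt(H_v) = 1.2454
m_dot = 0.092 * 17.118 * 1.2454 = 1.9613 kg/s

1.9613 kg/s


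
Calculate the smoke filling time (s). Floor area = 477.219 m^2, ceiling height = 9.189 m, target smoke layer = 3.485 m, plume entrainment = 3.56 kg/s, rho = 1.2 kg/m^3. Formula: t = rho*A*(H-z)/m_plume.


H - z = 5.704 m
t = 1.2 * 477.219 * 5.704 / 3.56 = 917.55 s

917.55 s


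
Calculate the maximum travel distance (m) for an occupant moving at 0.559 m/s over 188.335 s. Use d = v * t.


d = 0.559 * 188.335 = 105.28 m

105.28 m


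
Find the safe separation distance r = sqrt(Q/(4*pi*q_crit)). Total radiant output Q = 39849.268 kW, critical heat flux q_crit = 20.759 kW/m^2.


4*pi*q_crit = 260.87
Q/(4*pi*q_crit) = 152.76
r = sqrt(152.76) = 12.360 m

12.360 m


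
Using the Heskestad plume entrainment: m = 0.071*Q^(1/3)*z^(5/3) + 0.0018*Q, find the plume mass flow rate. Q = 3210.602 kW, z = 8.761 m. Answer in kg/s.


Q^(1/3) = 14.752
z^(5/3) = 37.233
First term = 0.071 * 14.752 * 37.233 = 38.998
Second term = 0.0018 * 3210.602 = 5.7791
m = 44.777 kg/s

44.777 kg/s


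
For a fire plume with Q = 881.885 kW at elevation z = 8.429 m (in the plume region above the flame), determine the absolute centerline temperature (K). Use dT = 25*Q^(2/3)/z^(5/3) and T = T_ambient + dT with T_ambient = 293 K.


Q^(2/3) = 91.962
z^(5/3) = 34.911
dT = 25 * 91.962 / 34.911 = 65.855 K
T = 293 + 65.855 = 358.85 K

358.85 K


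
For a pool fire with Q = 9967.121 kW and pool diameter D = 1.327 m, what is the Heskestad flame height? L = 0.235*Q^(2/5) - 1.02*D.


Q^(2/5) = 39.758
0.235 * Q^(2/5) = 9.3432
1.02 * D = 1.3535
L = 7.9897 m

7.9897 m


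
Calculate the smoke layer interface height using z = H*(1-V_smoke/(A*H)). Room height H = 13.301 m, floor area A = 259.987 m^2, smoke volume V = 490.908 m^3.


V/(A*H) = 0.14196
1 - 0.14196 = 0.85804
z = 13.301 * 0.85804 = 11.413 m

11.413 m


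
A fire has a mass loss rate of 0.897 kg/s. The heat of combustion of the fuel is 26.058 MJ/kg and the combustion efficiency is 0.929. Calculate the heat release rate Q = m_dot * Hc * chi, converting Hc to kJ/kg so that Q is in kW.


Hc = 26.058 MJ/kg = 26.058 * 1000 kJ/kg = 26058 kJ/kg
Q = 0.897 kg/s * 26058 kJ/kg * 0.929 = 21714 kW

21714 kW


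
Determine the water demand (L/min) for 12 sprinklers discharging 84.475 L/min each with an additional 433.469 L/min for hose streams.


Sprinkler demand = 12 * 84.475 = 1013.7 L/min
Total = 1013.7 + 433.469 = 1447.169 L/min

1447.169 L/min


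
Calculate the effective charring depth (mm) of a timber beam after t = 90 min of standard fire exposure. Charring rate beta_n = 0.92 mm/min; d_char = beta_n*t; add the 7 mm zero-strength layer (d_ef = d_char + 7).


d_char = 0.92 * 90 = 82.8 mm
d_ef = 82.8 + 1.0*7 = 89.8 mm

89.8 mm


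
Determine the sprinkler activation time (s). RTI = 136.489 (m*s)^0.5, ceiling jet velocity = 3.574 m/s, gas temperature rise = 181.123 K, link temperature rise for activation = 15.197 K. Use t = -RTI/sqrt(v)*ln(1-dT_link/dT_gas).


dT_link/dT_gas = 0.083904
ln(1 - 0.083904) = -0.087634
t = -136.489 / sqrt(3.574) * -0.087634 = 6.3270 s

6.3270 s


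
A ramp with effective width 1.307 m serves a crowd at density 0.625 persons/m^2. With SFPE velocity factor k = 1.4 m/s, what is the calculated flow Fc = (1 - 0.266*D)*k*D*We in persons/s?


1 - 0.266*D = 1 - 0.266*0.625 = 0.83375
Fs = 0.83375 * 1.4 * 0.625 = 0.72953 persons/(s*m)
Fc = 0.72953 * 1.307 = 0.95350 persons/s

0.95350 persons/s


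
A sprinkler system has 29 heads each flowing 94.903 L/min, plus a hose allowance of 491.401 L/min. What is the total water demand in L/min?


Sprinkler demand = 29 * 94.903 = 2752.187 L/min
Total = 2752.187 + 491.401 = 3243.588 L/min

3243.588 L/min


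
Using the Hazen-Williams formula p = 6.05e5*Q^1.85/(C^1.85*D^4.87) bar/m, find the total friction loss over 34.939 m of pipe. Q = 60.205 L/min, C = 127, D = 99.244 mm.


Q^1.85 = 1960.3
C^1.85 = 7799.0
D^4.87 = 5.2960e+09
p/m = 2.8714e-05 bar/m
p_total = 2.8714e-05 * 34.939 = 0.0010032 bar

0.0010032 bar


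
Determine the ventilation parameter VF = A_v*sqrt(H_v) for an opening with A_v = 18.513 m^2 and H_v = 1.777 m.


sqrt(H_v) = 1.3330
VF = 18.513 * 1.3330 = 24.679 m^(5/2)

24.679 m^(5/2)


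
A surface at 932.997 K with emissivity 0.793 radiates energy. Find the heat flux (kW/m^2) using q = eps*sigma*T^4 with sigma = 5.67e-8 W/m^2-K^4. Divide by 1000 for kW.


T^4 = 7.5774e+11
q = 0.793 * 5.67e-8 * 7.5774e+11 / 1000 = 34.070 kW/m^2

34.070 kW/m^2


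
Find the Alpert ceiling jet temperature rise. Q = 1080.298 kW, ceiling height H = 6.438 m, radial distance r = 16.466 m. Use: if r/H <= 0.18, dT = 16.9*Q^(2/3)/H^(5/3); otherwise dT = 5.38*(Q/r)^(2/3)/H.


r/H = 16.466 / 6.438 = 2.5576
r/H > 0.18, so dT = 5.38*(Q/r)^(2/3)/H
Q/r = 65.608
(Q/r)^(2/3) = 16.267
dT = 5.38 * 16.267 / 6.438 = 13.594 K

13.594 K
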